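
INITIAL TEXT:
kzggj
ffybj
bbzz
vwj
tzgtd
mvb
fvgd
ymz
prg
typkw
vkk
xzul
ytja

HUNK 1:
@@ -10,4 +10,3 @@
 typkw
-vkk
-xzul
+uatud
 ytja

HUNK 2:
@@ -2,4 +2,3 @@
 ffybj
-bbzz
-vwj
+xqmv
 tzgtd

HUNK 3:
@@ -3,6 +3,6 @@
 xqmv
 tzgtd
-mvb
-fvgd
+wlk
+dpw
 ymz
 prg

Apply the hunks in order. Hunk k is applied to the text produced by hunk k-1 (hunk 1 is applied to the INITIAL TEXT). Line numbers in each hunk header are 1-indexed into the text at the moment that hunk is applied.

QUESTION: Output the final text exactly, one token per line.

Answer: kzggj
ffybj
xqmv
tzgtd
wlk
dpw
ymz
prg
typkw
uatud
ytja

Derivation:
Hunk 1: at line 10 remove [vkk,xzul] add [uatud] -> 12 lines: kzggj ffybj bbzz vwj tzgtd mvb fvgd ymz prg typkw uatud ytja
Hunk 2: at line 2 remove [bbzz,vwj] add [xqmv] -> 11 lines: kzggj ffybj xqmv tzgtd mvb fvgd ymz prg typkw uatud ytja
Hunk 3: at line 3 remove [mvb,fvgd] add [wlk,dpw] -> 11 lines: kzggj ffybj xqmv tzgtd wlk dpw ymz prg typkw uatud ytja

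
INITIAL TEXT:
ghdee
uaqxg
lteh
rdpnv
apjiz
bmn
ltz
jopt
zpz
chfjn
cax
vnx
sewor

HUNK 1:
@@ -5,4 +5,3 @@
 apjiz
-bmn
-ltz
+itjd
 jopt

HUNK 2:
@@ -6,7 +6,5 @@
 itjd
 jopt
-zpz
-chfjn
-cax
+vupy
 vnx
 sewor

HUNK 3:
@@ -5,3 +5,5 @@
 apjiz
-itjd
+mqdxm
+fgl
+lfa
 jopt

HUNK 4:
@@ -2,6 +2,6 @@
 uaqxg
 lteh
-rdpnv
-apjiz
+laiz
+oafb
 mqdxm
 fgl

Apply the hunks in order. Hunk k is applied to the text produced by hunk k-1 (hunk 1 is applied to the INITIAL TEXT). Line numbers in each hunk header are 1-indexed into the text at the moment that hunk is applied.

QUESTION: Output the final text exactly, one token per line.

Hunk 1: at line 5 remove [bmn,ltz] add [itjd] -> 12 lines: ghdee uaqxg lteh rdpnv apjiz itjd jopt zpz chfjn cax vnx sewor
Hunk 2: at line 6 remove [zpz,chfjn,cax] add [vupy] -> 10 lines: ghdee uaqxg lteh rdpnv apjiz itjd jopt vupy vnx sewor
Hunk 3: at line 5 remove [itjd] add [mqdxm,fgl,lfa] -> 12 lines: ghdee uaqxg lteh rdpnv apjiz mqdxm fgl lfa jopt vupy vnx sewor
Hunk 4: at line 2 remove [rdpnv,apjiz] add [laiz,oafb] -> 12 lines: ghdee uaqxg lteh laiz oafb mqdxm fgl lfa jopt vupy vnx sewor

Answer: ghdee
uaqxg
lteh
laiz
oafb
mqdxm
fgl
lfa
jopt
vupy
vnx
sewor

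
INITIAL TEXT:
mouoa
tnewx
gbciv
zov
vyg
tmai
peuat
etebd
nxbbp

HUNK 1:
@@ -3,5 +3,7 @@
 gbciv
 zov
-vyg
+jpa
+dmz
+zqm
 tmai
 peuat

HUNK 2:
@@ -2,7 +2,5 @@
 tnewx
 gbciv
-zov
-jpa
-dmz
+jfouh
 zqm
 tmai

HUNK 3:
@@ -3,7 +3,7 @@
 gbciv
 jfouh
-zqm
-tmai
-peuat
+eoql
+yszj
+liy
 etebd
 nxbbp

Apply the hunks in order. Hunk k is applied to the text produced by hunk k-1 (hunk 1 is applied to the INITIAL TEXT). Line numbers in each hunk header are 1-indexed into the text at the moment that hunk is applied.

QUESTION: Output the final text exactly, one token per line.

Answer: mouoa
tnewx
gbciv
jfouh
eoql
yszj
liy
etebd
nxbbp

Derivation:
Hunk 1: at line 3 remove [vyg] add [jpa,dmz,zqm] -> 11 lines: mouoa tnewx gbciv zov jpa dmz zqm tmai peuat etebd nxbbp
Hunk 2: at line 2 remove [zov,jpa,dmz] add [jfouh] -> 9 lines: mouoa tnewx gbciv jfouh zqm tmai peuat etebd nxbbp
Hunk 3: at line 3 remove [zqm,tmai,peuat] add [eoql,yszj,liy] -> 9 lines: mouoa tnewx gbciv jfouh eoql yszj liy etebd nxbbp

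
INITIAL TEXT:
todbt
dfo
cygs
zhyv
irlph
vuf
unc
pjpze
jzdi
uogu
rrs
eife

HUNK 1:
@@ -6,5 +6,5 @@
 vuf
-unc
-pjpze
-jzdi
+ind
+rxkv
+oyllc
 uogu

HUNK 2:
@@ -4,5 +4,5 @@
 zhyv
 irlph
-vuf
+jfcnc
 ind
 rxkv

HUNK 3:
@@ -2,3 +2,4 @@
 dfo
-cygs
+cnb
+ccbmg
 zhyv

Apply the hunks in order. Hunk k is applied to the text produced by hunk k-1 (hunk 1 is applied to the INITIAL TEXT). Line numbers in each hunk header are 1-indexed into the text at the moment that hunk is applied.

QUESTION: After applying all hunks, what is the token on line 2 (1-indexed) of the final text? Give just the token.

Answer: dfo

Derivation:
Hunk 1: at line 6 remove [unc,pjpze,jzdi] add [ind,rxkv,oyllc] -> 12 lines: todbt dfo cygs zhyv irlph vuf ind rxkv oyllc uogu rrs eife
Hunk 2: at line 4 remove [vuf] add [jfcnc] -> 12 lines: todbt dfo cygs zhyv irlph jfcnc ind rxkv oyllc uogu rrs eife
Hunk 3: at line 2 remove [cygs] add [cnb,ccbmg] -> 13 lines: todbt dfo cnb ccbmg zhyv irlph jfcnc ind rxkv oyllc uogu rrs eife
Final line 2: dfo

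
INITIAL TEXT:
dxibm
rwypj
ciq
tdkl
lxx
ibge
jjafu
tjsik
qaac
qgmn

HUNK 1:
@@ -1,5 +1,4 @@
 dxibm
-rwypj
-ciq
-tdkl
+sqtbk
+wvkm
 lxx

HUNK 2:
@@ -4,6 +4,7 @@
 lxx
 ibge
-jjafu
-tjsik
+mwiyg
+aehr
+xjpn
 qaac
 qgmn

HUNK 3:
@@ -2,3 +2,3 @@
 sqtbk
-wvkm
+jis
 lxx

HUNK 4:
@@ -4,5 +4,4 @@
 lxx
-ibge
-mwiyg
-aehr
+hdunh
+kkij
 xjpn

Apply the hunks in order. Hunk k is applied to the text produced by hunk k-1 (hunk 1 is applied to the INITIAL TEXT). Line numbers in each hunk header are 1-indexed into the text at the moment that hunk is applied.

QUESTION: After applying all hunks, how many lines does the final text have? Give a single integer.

Answer: 9

Derivation:
Hunk 1: at line 1 remove [rwypj,ciq,tdkl] add [sqtbk,wvkm] -> 9 lines: dxibm sqtbk wvkm lxx ibge jjafu tjsik qaac qgmn
Hunk 2: at line 4 remove [jjafu,tjsik] add [mwiyg,aehr,xjpn] -> 10 lines: dxibm sqtbk wvkm lxx ibge mwiyg aehr xjpn qaac qgmn
Hunk 3: at line 2 remove [wvkm] add [jis] -> 10 lines: dxibm sqtbk jis lxx ibge mwiyg aehr xjpn qaac qgmn
Hunk 4: at line 4 remove [ibge,mwiyg,aehr] add [hdunh,kkij] -> 9 lines: dxibm sqtbk jis lxx hdunh kkij xjpn qaac qgmn
Final line count: 9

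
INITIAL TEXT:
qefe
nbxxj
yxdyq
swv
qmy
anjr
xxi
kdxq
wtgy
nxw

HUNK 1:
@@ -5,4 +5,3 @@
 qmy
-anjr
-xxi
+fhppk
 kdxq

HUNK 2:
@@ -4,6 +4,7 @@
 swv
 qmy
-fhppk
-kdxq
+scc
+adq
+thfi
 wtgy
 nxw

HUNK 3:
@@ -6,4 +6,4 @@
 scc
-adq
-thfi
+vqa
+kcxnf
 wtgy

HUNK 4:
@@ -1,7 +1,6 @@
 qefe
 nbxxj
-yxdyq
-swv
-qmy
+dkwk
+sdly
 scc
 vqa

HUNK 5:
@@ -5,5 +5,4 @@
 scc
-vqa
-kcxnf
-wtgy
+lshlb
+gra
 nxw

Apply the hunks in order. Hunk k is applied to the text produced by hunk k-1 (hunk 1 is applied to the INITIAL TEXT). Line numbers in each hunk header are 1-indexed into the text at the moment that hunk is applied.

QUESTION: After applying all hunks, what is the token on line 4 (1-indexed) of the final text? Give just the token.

Answer: sdly

Derivation:
Hunk 1: at line 5 remove [anjr,xxi] add [fhppk] -> 9 lines: qefe nbxxj yxdyq swv qmy fhppk kdxq wtgy nxw
Hunk 2: at line 4 remove [fhppk,kdxq] add [scc,adq,thfi] -> 10 lines: qefe nbxxj yxdyq swv qmy scc adq thfi wtgy nxw
Hunk 3: at line 6 remove [adq,thfi] add [vqa,kcxnf] -> 10 lines: qefe nbxxj yxdyq swv qmy scc vqa kcxnf wtgy nxw
Hunk 4: at line 1 remove [yxdyq,swv,qmy] add [dkwk,sdly] -> 9 lines: qefe nbxxj dkwk sdly scc vqa kcxnf wtgy nxw
Hunk 5: at line 5 remove [vqa,kcxnf,wtgy] add [lshlb,gra] -> 8 lines: qefe nbxxj dkwk sdly scc lshlb gra nxw
Final line 4: sdly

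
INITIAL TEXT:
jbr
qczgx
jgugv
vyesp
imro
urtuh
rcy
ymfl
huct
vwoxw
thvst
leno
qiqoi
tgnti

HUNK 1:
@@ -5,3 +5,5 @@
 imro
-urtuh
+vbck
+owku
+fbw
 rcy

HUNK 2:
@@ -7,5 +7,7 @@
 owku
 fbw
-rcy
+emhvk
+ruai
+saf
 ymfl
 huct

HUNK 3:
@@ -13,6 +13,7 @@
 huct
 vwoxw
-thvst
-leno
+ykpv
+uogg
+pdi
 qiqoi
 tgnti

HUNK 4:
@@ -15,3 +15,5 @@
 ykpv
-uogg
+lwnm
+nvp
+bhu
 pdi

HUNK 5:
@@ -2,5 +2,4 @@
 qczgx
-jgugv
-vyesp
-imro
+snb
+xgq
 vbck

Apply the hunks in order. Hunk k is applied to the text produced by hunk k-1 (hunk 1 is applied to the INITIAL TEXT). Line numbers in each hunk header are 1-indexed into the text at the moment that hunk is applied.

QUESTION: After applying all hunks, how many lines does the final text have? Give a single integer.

Answer: 20

Derivation:
Hunk 1: at line 5 remove [urtuh] add [vbck,owku,fbw] -> 16 lines: jbr qczgx jgugv vyesp imro vbck owku fbw rcy ymfl huct vwoxw thvst leno qiqoi tgnti
Hunk 2: at line 7 remove [rcy] add [emhvk,ruai,saf] -> 18 lines: jbr qczgx jgugv vyesp imro vbck owku fbw emhvk ruai saf ymfl huct vwoxw thvst leno qiqoi tgnti
Hunk 3: at line 13 remove [thvst,leno] add [ykpv,uogg,pdi] -> 19 lines: jbr qczgx jgugv vyesp imro vbck owku fbw emhvk ruai saf ymfl huct vwoxw ykpv uogg pdi qiqoi tgnti
Hunk 4: at line 15 remove [uogg] add [lwnm,nvp,bhu] -> 21 lines: jbr qczgx jgugv vyesp imro vbck owku fbw emhvk ruai saf ymfl huct vwoxw ykpv lwnm nvp bhu pdi qiqoi tgnti
Hunk 5: at line 2 remove [jgugv,vyesp,imro] add [snb,xgq] -> 20 lines: jbr qczgx snb xgq vbck owku fbw emhvk ruai saf ymfl huct vwoxw ykpv lwnm nvp bhu pdi qiqoi tgnti
Final line count: 20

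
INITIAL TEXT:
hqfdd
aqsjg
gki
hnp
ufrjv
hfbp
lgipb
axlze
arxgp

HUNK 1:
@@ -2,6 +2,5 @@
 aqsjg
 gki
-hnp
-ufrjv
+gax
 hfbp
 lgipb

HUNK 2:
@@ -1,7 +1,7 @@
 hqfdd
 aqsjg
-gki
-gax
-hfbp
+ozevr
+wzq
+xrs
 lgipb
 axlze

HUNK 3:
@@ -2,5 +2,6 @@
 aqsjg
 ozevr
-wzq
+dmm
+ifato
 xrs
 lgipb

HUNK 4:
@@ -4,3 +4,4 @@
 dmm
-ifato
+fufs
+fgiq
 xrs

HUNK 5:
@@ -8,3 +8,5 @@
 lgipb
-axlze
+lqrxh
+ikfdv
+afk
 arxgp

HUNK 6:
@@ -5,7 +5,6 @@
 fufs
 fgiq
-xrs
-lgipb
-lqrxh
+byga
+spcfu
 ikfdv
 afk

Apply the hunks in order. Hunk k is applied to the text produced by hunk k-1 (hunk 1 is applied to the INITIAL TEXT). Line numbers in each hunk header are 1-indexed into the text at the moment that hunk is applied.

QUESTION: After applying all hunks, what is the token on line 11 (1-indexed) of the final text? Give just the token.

Hunk 1: at line 2 remove [hnp,ufrjv] add [gax] -> 8 lines: hqfdd aqsjg gki gax hfbp lgipb axlze arxgp
Hunk 2: at line 1 remove [gki,gax,hfbp] add [ozevr,wzq,xrs] -> 8 lines: hqfdd aqsjg ozevr wzq xrs lgipb axlze arxgp
Hunk 3: at line 2 remove [wzq] add [dmm,ifato] -> 9 lines: hqfdd aqsjg ozevr dmm ifato xrs lgipb axlze arxgp
Hunk 4: at line 4 remove [ifato] add [fufs,fgiq] -> 10 lines: hqfdd aqsjg ozevr dmm fufs fgiq xrs lgipb axlze arxgp
Hunk 5: at line 8 remove [axlze] add [lqrxh,ikfdv,afk] -> 12 lines: hqfdd aqsjg ozevr dmm fufs fgiq xrs lgipb lqrxh ikfdv afk arxgp
Hunk 6: at line 5 remove [xrs,lgipb,lqrxh] add [byga,spcfu] -> 11 lines: hqfdd aqsjg ozevr dmm fufs fgiq byga spcfu ikfdv afk arxgp
Final line 11: arxgp

Answer: arxgp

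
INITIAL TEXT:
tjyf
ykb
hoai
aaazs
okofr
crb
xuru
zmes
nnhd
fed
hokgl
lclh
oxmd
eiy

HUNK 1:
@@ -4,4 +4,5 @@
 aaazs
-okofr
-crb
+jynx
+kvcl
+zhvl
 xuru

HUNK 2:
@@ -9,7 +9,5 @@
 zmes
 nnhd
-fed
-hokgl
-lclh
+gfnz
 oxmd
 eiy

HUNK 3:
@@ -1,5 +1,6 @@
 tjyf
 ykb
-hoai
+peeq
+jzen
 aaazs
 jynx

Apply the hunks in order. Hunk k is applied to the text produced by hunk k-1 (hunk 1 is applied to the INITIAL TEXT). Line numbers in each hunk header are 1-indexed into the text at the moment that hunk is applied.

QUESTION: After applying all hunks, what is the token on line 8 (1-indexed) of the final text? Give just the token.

Hunk 1: at line 4 remove [okofr,crb] add [jynx,kvcl,zhvl] -> 15 lines: tjyf ykb hoai aaazs jynx kvcl zhvl xuru zmes nnhd fed hokgl lclh oxmd eiy
Hunk 2: at line 9 remove [fed,hokgl,lclh] add [gfnz] -> 13 lines: tjyf ykb hoai aaazs jynx kvcl zhvl xuru zmes nnhd gfnz oxmd eiy
Hunk 3: at line 1 remove [hoai] add [peeq,jzen] -> 14 lines: tjyf ykb peeq jzen aaazs jynx kvcl zhvl xuru zmes nnhd gfnz oxmd eiy
Final line 8: zhvl

Answer: zhvl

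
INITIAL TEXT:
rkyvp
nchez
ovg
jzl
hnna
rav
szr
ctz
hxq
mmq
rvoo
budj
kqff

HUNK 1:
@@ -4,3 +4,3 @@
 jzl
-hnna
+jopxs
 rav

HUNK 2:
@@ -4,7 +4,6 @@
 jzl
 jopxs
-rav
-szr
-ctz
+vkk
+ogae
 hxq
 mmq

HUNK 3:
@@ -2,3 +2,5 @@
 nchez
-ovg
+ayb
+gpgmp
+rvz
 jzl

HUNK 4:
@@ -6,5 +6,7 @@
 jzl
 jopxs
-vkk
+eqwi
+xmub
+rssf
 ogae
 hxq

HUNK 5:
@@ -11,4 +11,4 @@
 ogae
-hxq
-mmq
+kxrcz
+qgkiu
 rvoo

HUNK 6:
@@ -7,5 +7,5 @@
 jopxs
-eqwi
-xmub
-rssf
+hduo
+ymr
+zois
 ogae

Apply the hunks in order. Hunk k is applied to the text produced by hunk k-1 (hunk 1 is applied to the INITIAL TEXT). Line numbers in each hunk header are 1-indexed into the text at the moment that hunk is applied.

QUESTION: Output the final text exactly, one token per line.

Hunk 1: at line 4 remove [hnna] add [jopxs] -> 13 lines: rkyvp nchez ovg jzl jopxs rav szr ctz hxq mmq rvoo budj kqff
Hunk 2: at line 4 remove [rav,szr,ctz] add [vkk,ogae] -> 12 lines: rkyvp nchez ovg jzl jopxs vkk ogae hxq mmq rvoo budj kqff
Hunk 3: at line 2 remove [ovg] add [ayb,gpgmp,rvz] -> 14 lines: rkyvp nchez ayb gpgmp rvz jzl jopxs vkk ogae hxq mmq rvoo budj kqff
Hunk 4: at line 6 remove [vkk] add [eqwi,xmub,rssf] -> 16 lines: rkyvp nchez ayb gpgmp rvz jzl jopxs eqwi xmub rssf ogae hxq mmq rvoo budj kqff
Hunk 5: at line 11 remove [hxq,mmq] add [kxrcz,qgkiu] -> 16 lines: rkyvp nchez ayb gpgmp rvz jzl jopxs eqwi xmub rssf ogae kxrcz qgkiu rvoo budj kqff
Hunk 6: at line 7 remove [eqwi,xmub,rssf] add [hduo,ymr,zois] -> 16 lines: rkyvp nchez ayb gpgmp rvz jzl jopxs hduo ymr zois ogae kxrcz qgkiu rvoo budj kqff

Answer: rkyvp
nchez
ayb
gpgmp
rvz
jzl
jopxs
hduo
ymr
zois
ogae
kxrcz
qgkiu
rvoo
budj
kqff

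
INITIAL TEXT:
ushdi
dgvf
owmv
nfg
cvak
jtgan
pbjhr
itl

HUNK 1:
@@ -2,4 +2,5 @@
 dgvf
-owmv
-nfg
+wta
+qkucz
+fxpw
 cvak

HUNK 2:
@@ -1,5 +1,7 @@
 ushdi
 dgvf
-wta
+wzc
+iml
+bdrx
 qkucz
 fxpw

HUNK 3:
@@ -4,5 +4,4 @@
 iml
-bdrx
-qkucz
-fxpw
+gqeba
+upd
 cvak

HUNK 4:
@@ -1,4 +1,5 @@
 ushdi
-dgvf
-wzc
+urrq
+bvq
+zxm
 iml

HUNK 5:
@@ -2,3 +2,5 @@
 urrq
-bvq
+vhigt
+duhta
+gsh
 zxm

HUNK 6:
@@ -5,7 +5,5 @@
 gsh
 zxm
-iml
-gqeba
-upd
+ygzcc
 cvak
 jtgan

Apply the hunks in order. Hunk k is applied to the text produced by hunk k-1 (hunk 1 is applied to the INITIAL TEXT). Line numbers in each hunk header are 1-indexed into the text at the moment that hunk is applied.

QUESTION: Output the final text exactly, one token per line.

Answer: ushdi
urrq
vhigt
duhta
gsh
zxm
ygzcc
cvak
jtgan
pbjhr
itl

Derivation:
Hunk 1: at line 2 remove [owmv,nfg] add [wta,qkucz,fxpw] -> 9 lines: ushdi dgvf wta qkucz fxpw cvak jtgan pbjhr itl
Hunk 2: at line 1 remove [wta] add [wzc,iml,bdrx] -> 11 lines: ushdi dgvf wzc iml bdrx qkucz fxpw cvak jtgan pbjhr itl
Hunk 3: at line 4 remove [bdrx,qkucz,fxpw] add [gqeba,upd] -> 10 lines: ushdi dgvf wzc iml gqeba upd cvak jtgan pbjhr itl
Hunk 4: at line 1 remove [dgvf,wzc] add [urrq,bvq,zxm] -> 11 lines: ushdi urrq bvq zxm iml gqeba upd cvak jtgan pbjhr itl
Hunk 5: at line 2 remove [bvq] add [vhigt,duhta,gsh] -> 13 lines: ushdi urrq vhigt duhta gsh zxm iml gqeba upd cvak jtgan pbjhr itl
Hunk 6: at line 5 remove [iml,gqeba,upd] add [ygzcc] -> 11 lines: ushdi urrq vhigt duhta gsh zxm ygzcc cvak jtgan pbjhr itl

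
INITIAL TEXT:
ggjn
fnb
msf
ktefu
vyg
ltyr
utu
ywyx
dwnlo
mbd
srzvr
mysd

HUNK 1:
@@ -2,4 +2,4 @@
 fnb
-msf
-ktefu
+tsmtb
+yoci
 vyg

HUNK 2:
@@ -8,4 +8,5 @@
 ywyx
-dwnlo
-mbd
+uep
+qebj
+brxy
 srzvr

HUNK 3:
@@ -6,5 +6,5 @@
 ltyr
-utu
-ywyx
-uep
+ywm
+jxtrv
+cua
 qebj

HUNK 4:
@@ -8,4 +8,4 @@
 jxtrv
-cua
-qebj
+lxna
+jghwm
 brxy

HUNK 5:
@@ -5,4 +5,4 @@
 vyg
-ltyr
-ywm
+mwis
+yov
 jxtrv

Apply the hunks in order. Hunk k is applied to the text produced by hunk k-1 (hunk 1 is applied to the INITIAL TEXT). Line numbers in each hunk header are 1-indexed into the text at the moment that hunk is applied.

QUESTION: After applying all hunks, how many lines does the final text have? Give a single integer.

Answer: 13

Derivation:
Hunk 1: at line 2 remove [msf,ktefu] add [tsmtb,yoci] -> 12 lines: ggjn fnb tsmtb yoci vyg ltyr utu ywyx dwnlo mbd srzvr mysd
Hunk 2: at line 8 remove [dwnlo,mbd] add [uep,qebj,brxy] -> 13 lines: ggjn fnb tsmtb yoci vyg ltyr utu ywyx uep qebj brxy srzvr mysd
Hunk 3: at line 6 remove [utu,ywyx,uep] add [ywm,jxtrv,cua] -> 13 lines: ggjn fnb tsmtb yoci vyg ltyr ywm jxtrv cua qebj brxy srzvr mysd
Hunk 4: at line 8 remove [cua,qebj] add [lxna,jghwm] -> 13 lines: ggjn fnb tsmtb yoci vyg ltyr ywm jxtrv lxna jghwm brxy srzvr mysd
Hunk 5: at line 5 remove [ltyr,ywm] add [mwis,yov] -> 13 lines: ggjn fnb tsmtb yoci vyg mwis yov jxtrv lxna jghwm brxy srzvr mysd
Final line count: 13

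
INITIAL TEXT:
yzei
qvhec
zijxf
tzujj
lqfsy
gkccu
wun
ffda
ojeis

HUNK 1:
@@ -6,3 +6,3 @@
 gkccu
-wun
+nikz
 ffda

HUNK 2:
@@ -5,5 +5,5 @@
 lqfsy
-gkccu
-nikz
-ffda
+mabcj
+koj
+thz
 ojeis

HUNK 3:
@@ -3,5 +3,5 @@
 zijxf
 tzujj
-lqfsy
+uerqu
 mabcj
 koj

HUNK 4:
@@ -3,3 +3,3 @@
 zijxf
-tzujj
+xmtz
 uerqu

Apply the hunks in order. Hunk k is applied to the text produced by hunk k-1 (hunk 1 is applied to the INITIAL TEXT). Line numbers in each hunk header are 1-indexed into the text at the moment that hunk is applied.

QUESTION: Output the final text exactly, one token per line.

Answer: yzei
qvhec
zijxf
xmtz
uerqu
mabcj
koj
thz
ojeis

Derivation:
Hunk 1: at line 6 remove [wun] add [nikz] -> 9 lines: yzei qvhec zijxf tzujj lqfsy gkccu nikz ffda ojeis
Hunk 2: at line 5 remove [gkccu,nikz,ffda] add [mabcj,koj,thz] -> 9 lines: yzei qvhec zijxf tzujj lqfsy mabcj koj thz ojeis
Hunk 3: at line 3 remove [lqfsy] add [uerqu] -> 9 lines: yzei qvhec zijxf tzujj uerqu mabcj koj thz ojeis
Hunk 4: at line 3 remove [tzujj] add [xmtz] -> 9 lines: yzei qvhec zijxf xmtz uerqu mabcj koj thz ojeis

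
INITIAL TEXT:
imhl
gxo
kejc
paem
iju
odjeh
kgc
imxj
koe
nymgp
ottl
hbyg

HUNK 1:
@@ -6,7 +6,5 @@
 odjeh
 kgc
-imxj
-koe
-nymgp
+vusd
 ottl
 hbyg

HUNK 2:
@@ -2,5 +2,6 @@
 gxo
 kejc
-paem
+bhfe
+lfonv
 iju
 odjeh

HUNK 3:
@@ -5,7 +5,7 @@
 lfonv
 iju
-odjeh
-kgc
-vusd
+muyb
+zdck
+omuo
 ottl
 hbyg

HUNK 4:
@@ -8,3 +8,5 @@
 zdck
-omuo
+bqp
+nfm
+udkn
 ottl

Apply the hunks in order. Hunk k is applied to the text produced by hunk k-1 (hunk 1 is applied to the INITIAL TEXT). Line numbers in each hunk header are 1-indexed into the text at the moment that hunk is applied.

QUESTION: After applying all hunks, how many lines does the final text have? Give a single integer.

Hunk 1: at line 6 remove [imxj,koe,nymgp] add [vusd] -> 10 lines: imhl gxo kejc paem iju odjeh kgc vusd ottl hbyg
Hunk 2: at line 2 remove [paem] add [bhfe,lfonv] -> 11 lines: imhl gxo kejc bhfe lfonv iju odjeh kgc vusd ottl hbyg
Hunk 3: at line 5 remove [odjeh,kgc,vusd] add [muyb,zdck,omuo] -> 11 lines: imhl gxo kejc bhfe lfonv iju muyb zdck omuo ottl hbyg
Hunk 4: at line 8 remove [omuo] add [bqp,nfm,udkn] -> 13 lines: imhl gxo kejc bhfe lfonv iju muyb zdck bqp nfm udkn ottl hbyg
Final line count: 13

Answer: 13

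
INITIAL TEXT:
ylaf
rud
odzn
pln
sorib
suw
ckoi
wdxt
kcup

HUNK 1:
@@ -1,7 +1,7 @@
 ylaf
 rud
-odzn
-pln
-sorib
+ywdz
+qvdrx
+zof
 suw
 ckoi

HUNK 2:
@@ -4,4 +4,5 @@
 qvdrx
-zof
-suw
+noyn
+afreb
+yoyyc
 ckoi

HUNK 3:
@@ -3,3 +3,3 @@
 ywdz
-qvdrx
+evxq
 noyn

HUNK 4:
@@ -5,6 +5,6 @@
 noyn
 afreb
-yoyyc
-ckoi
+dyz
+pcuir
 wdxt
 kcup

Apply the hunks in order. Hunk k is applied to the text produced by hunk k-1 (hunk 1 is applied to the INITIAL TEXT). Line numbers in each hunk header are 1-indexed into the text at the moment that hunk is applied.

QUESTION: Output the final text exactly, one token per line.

Answer: ylaf
rud
ywdz
evxq
noyn
afreb
dyz
pcuir
wdxt
kcup

Derivation:
Hunk 1: at line 1 remove [odzn,pln,sorib] add [ywdz,qvdrx,zof] -> 9 lines: ylaf rud ywdz qvdrx zof suw ckoi wdxt kcup
Hunk 2: at line 4 remove [zof,suw] add [noyn,afreb,yoyyc] -> 10 lines: ylaf rud ywdz qvdrx noyn afreb yoyyc ckoi wdxt kcup
Hunk 3: at line 3 remove [qvdrx] add [evxq] -> 10 lines: ylaf rud ywdz evxq noyn afreb yoyyc ckoi wdxt kcup
Hunk 4: at line 5 remove [yoyyc,ckoi] add [dyz,pcuir] -> 10 lines: ylaf rud ywdz evxq noyn afreb dyz pcuir wdxt kcup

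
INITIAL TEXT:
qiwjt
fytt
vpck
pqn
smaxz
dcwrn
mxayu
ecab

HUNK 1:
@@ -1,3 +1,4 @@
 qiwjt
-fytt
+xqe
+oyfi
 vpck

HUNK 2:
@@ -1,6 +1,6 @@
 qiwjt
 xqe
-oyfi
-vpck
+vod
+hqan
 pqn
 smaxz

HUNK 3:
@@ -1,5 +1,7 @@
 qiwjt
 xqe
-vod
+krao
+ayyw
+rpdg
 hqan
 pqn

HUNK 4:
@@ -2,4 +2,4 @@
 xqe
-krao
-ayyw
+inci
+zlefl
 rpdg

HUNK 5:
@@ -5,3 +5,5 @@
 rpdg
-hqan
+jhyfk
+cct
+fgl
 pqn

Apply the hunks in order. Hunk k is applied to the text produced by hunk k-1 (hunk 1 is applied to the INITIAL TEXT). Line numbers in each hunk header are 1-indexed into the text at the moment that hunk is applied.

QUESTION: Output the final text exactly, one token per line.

Hunk 1: at line 1 remove [fytt] add [xqe,oyfi] -> 9 lines: qiwjt xqe oyfi vpck pqn smaxz dcwrn mxayu ecab
Hunk 2: at line 1 remove [oyfi,vpck] add [vod,hqan] -> 9 lines: qiwjt xqe vod hqan pqn smaxz dcwrn mxayu ecab
Hunk 3: at line 1 remove [vod] add [krao,ayyw,rpdg] -> 11 lines: qiwjt xqe krao ayyw rpdg hqan pqn smaxz dcwrn mxayu ecab
Hunk 4: at line 2 remove [krao,ayyw] add [inci,zlefl] -> 11 lines: qiwjt xqe inci zlefl rpdg hqan pqn smaxz dcwrn mxayu ecab
Hunk 5: at line 5 remove [hqan] add [jhyfk,cct,fgl] -> 13 lines: qiwjt xqe inci zlefl rpdg jhyfk cct fgl pqn smaxz dcwrn mxayu ecab

Answer: qiwjt
xqe
inci
zlefl
rpdg
jhyfk
cct
fgl
pqn
smaxz
dcwrn
mxayu
ecab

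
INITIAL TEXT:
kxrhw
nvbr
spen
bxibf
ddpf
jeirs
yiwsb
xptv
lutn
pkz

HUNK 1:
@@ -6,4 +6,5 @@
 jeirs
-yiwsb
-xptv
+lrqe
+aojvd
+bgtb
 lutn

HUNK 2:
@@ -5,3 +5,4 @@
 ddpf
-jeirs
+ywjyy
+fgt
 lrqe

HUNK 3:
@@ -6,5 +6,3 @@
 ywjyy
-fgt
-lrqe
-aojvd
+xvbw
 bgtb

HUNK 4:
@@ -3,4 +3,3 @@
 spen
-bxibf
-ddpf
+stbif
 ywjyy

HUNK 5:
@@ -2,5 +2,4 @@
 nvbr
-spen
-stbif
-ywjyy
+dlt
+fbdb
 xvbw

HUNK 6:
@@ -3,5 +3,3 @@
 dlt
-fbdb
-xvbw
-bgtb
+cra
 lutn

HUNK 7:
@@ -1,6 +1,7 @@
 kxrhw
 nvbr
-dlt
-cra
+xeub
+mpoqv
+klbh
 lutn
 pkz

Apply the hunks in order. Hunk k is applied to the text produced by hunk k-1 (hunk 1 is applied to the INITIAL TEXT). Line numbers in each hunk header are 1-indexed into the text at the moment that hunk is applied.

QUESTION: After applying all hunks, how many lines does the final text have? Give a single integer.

Answer: 7

Derivation:
Hunk 1: at line 6 remove [yiwsb,xptv] add [lrqe,aojvd,bgtb] -> 11 lines: kxrhw nvbr spen bxibf ddpf jeirs lrqe aojvd bgtb lutn pkz
Hunk 2: at line 5 remove [jeirs] add [ywjyy,fgt] -> 12 lines: kxrhw nvbr spen bxibf ddpf ywjyy fgt lrqe aojvd bgtb lutn pkz
Hunk 3: at line 6 remove [fgt,lrqe,aojvd] add [xvbw] -> 10 lines: kxrhw nvbr spen bxibf ddpf ywjyy xvbw bgtb lutn pkz
Hunk 4: at line 3 remove [bxibf,ddpf] add [stbif] -> 9 lines: kxrhw nvbr spen stbif ywjyy xvbw bgtb lutn pkz
Hunk 5: at line 2 remove [spen,stbif,ywjyy] add [dlt,fbdb] -> 8 lines: kxrhw nvbr dlt fbdb xvbw bgtb lutn pkz
Hunk 6: at line 3 remove [fbdb,xvbw,bgtb] add [cra] -> 6 lines: kxrhw nvbr dlt cra lutn pkz
Hunk 7: at line 1 remove [dlt,cra] add [xeub,mpoqv,klbh] -> 7 lines: kxrhw nvbr xeub mpoqv klbh lutn pkz
Final line count: 7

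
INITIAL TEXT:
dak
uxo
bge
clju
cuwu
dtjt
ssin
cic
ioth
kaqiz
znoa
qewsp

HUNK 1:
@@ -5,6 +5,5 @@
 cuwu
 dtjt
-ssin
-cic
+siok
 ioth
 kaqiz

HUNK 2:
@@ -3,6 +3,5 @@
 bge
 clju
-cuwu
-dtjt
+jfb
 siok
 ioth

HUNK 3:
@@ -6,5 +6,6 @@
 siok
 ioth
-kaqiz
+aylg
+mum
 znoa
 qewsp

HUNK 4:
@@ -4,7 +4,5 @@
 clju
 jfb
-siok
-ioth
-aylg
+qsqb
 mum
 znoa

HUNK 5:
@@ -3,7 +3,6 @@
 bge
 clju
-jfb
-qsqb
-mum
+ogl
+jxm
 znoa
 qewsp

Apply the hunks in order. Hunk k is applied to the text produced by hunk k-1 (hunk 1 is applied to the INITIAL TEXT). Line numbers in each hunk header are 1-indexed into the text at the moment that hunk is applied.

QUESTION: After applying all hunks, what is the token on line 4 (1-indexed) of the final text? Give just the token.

Answer: clju

Derivation:
Hunk 1: at line 5 remove [ssin,cic] add [siok] -> 11 lines: dak uxo bge clju cuwu dtjt siok ioth kaqiz znoa qewsp
Hunk 2: at line 3 remove [cuwu,dtjt] add [jfb] -> 10 lines: dak uxo bge clju jfb siok ioth kaqiz znoa qewsp
Hunk 3: at line 6 remove [kaqiz] add [aylg,mum] -> 11 lines: dak uxo bge clju jfb siok ioth aylg mum znoa qewsp
Hunk 4: at line 4 remove [siok,ioth,aylg] add [qsqb] -> 9 lines: dak uxo bge clju jfb qsqb mum znoa qewsp
Hunk 5: at line 3 remove [jfb,qsqb,mum] add [ogl,jxm] -> 8 lines: dak uxo bge clju ogl jxm znoa qewsp
Final line 4: clju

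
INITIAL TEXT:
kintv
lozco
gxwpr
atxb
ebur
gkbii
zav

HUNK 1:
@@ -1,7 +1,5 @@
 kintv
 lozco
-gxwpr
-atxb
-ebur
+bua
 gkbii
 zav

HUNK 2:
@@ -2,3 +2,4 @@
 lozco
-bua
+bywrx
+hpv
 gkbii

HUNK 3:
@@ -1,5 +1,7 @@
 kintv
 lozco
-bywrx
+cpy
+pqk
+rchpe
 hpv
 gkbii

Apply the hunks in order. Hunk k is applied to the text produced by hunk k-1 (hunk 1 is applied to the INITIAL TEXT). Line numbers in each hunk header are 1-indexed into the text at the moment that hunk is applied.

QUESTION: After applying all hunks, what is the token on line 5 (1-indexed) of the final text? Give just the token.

Answer: rchpe

Derivation:
Hunk 1: at line 1 remove [gxwpr,atxb,ebur] add [bua] -> 5 lines: kintv lozco bua gkbii zav
Hunk 2: at line 2 remove [bua] add [bywrx,hpv] -> 6 lines: kintv lozco bywrx hpv gkbii zav
Hunk 3: at line 1 remove [bywrx] add [cpy,pqk,rchpe] -> 8 lines: kintv lozco cpy pqk rchpe hpv gkbii zav
Final line 5: rchpe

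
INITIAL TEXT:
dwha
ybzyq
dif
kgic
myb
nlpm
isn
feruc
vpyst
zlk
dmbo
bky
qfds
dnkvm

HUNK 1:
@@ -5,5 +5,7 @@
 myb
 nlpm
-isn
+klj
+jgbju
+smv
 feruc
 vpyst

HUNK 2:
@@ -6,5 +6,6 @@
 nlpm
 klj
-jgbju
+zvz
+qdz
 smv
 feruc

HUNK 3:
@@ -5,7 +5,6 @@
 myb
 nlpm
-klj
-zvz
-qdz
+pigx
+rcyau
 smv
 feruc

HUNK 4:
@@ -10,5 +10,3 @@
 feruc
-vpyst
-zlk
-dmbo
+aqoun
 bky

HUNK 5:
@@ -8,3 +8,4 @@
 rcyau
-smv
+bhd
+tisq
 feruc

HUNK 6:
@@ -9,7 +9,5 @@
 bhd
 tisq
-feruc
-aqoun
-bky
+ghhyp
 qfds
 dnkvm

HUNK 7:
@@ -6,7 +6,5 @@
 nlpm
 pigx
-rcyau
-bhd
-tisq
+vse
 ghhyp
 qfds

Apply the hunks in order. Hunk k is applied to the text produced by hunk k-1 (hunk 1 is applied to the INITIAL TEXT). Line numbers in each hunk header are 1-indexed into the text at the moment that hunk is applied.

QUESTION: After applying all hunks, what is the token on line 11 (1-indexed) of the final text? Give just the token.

Answer: dnkvm

Derivation:
Hunk 1: at line 5 remove [isn] add [klj,jgbju,smv] -> 16 lines: dwha ybzyq dif kgic myb nlpm klj jgbju smv feruc vpyst zlk dmbo bky qfds dnkvm
Hunk 2: at line 6 remove [jgbju] add [zvz,qdz] -> 17 lines: dwha ybzyq dif kgic myb nlpm klj zvz qdz smv feruc vpyst zlk dmbo bky qfds dnkvm
Hunk 3: at line 5 remove [klj,zvz,qdz] add [pigx,rcyau] -> 16 lines: dwha ybzyq dif kgic myb nlpm pigx rcyau smv feruc vpyst zlk dmbo bky qfds dnkvm
Hunk 4: at line 10 remove [vpyst,zlk,dmbo] add [aqoun] -> 14 lines: dwha ybzyq dif kgic myb nlpm pigx rcyau smv feruc aqoun bky qfds dnkvm
Hunk 5: at line 8 remove [smv] add [bhd,tisq] -> 15 lines: dwha ybzyq dif kgic myb nlpm pigx rcyau bhd tisq feruc aqoun bky qfds dnkvm
Hunk 6: at line 9 remove [feruc,aqoun,bky] add [ghhyp] -> 13 lines: dwha ybzyq dif kgic myb nlpm pigx rcyau bhd tisq ghhyp qfds dnkvm
Hunk 7: at line 6 remove [rcyau,bhd,tisq] add [vse] -> 11 lines: dwha ybzyq dif kgic myb nlpm pigx vse ghhyp qfds dnkvm
Final line 11: dnkvm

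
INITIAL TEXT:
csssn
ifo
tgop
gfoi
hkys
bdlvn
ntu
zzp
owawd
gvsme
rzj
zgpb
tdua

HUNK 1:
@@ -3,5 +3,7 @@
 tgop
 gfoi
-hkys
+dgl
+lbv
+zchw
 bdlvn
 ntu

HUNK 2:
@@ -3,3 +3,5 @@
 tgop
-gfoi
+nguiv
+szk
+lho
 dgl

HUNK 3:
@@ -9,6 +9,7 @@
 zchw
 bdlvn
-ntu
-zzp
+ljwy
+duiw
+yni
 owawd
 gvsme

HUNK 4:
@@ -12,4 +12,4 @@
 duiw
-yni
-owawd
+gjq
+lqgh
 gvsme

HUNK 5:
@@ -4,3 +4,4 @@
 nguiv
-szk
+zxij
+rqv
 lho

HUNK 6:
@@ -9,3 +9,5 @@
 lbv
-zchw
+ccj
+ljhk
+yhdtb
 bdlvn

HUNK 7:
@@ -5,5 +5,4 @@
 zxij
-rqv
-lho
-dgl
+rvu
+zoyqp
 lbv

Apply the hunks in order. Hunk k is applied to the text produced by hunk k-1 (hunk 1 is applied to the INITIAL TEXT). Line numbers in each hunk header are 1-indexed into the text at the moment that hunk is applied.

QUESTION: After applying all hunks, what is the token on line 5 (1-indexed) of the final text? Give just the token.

Answer: zxij

Derivation:
Hunk 1: at line 3 remove [hkys] add [dgl,lbv,zchw] -> 15 lines: csssn ifo tgop gfoi dgl lbv zchw bdlvn ntu zzp owawd gvsme rzj zgpb tdua
Hunk 2: at line 3 remove [gfoi] add [nguiv,szk,lho] -> 17 lines: csssn ifo tgop nguiv szk lho dgl lbv zchw bdlvn ntu zzp owawd gvsme rzj zgpb tdua
Hunk 3: at line 9 remove [ntu,zzp] add [ljwy,duiw,yni] -> 18 lines: csssn ifo tgop nguiv szk lho dgl lbv zchw bdlvn ljwy duiw yni owawd gvsme rzj zgpb tdua
Hunk 4: at line 12 remove [yni,owawd] add [gjq,lqgh] -> 18 lines: csssn ifo tgop nguiv szk lho dgl lbv zchw bdlvn ljwy duiw gjq lqgh gvsme rzj zgpb tdua
Hunk 5: at line 4 remove [szk] add [zxij,rqv] -> 19 lines: csssn ifo tgop nguiv zxij rqv lho dgl lbv zchw bdlvn ljwy duiw gjq lqgh gvsme rzj zgpb tdua
Hunk 6: at line 9 remove [zchw] add [ccj,ljhk,yhdtb] -> 21 lines: csssn ifo tgop nguiv zxij rqv lho dgl lbv ccj ljhk yhdtb bdlvn ljwy duiw gjq lqgh gvsme rzj zgpb tdua
Hunk 7: at line 5 remove [rqv,lho,dgl] add [rvu,zoyqp] -> 20 lines: csssn ifo tgop nguiv zxij rvu zoyqp lbv ccj ljhk yhdtb bdlvn ljwy duiw gjq lqgh gvsme rzj zgpb tdua
Final line 5: zxij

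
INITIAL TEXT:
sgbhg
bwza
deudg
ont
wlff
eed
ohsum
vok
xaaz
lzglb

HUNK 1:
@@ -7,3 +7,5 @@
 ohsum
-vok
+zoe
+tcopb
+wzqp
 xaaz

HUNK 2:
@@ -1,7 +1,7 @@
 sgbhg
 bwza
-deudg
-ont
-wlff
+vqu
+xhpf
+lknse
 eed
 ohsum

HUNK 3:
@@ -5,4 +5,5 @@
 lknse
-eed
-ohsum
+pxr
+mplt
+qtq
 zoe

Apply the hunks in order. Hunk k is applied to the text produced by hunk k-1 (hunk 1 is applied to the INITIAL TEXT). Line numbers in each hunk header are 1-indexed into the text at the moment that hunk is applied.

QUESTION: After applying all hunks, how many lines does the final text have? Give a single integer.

Answer: 13

Derivation:
Hunk 1: at line 7 remove [vok] add [zoe,tcopb,wzqp] -> 12 lines: sgbhg bwza deudg ont wlff eed ohsum zoe tcopb wzqp xaaz lzglb
Hunk 2: at line 1 remove [deudg,ont,wlff] add [vqu,xhpf,lknse] -> 12 lines: sgbhg bwza vqu xhpf lknse eed ohsum zoe tcopb wzqp xaaz lzglb
Hunk 3: at line 5 remove [eed,ohsum] add [pxr,mplt,qtq] -> 13 lines: sgbhg bwza vqu xhpf lknse pxr mplt qtq zoe tcopb wzqp xaaz lzglb
Final line count: 13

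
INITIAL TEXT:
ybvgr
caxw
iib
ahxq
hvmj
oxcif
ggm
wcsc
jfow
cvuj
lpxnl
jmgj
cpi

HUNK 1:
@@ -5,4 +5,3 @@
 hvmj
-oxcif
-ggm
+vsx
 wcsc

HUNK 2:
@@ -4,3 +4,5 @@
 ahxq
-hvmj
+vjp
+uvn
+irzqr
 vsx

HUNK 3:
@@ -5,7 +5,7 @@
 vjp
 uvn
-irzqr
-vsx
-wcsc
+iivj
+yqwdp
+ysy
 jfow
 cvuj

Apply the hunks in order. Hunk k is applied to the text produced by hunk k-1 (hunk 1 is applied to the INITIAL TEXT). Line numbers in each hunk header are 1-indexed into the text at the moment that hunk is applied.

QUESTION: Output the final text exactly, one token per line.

Hunk 1: at line 5 remove [oxcif,ggm] add [vsx] -> 12 lines: ybvgr caxw iib ahxq hvmj vsx wcsc jfow cvuj lpxnl jmgj cpi
Hunk 2: at line 4 remove [hvmj] add [vjp,uvn,irzqr] -> 14 lines: ybvgr caxw iib ahxq vjp uvn irzqr vsx wcsc jfow cvuj lpxnl jmgj cpi
Hunk 3: at line 5 remove [irzqr,vsx,wcsc] add [iivj,yqwdp,ysy] -> 14 lines: ybvgr caxw iib ahxq vjp uvn iivj yqwdp ysy jfow cvuj lpxnl jmgj cpi

Answer: ybvgr
caxw
iib
ahxq
vjp
uvn
iivj
yqwdp
ysy
jfow
cvuj
lpxnl
jmgj
cpi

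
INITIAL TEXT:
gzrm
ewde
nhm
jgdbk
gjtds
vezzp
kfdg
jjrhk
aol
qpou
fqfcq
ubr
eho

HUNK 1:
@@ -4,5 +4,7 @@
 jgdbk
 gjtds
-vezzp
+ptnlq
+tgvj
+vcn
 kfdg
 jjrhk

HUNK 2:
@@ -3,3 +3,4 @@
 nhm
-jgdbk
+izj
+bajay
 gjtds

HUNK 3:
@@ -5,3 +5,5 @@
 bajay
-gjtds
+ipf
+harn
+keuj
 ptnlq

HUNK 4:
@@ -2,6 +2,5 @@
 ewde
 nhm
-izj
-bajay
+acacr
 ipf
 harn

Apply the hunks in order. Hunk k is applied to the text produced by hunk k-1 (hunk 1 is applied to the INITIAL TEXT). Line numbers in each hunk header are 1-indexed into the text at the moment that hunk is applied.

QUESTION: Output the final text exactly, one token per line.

Hunk 1: at line 4 remove [vezzp] add [ptnlq,tgvj,vcn] -> 15 lines: gzrm ewde nhm jgdbk gjtds ptnlq tgvj vcn kfdg jjrhk aol qpou fqfcq ubr eho
Hunk 2: at line 3 remove [jgdbk] add [izj,bajay] -> 16 lines: gzrm ewde nhm izj bajay gjtds ptnlq tgvj vcn kfdg jjrhk aol qpou fqfcq ubr eho
Hunk 3: at line 5 remove [gjtds] add [ipf,harn,keuj] -> 18 lines: gzrm ewde nhm izj bajay ipf harn keuj ptnlq tgvj vcn kfdg jjrhk aol qpou fqfcq ubr eho
Hunk 4: at line 2 remove [izj,bajay] add [acacr] -> 17 lines: gzrm ewde nhm acacr ipf harn keuj ptnlq tgvj vcn kfdg jjrhk aol qpou fqfcq ubr eho

Answer: gzrm
ewde
nhm
acacr
ipf
harn
keuj
ptnlq
tgvj
vcn
kfdg
jjrhk
aol
qpou
fqfcq
ubr
eho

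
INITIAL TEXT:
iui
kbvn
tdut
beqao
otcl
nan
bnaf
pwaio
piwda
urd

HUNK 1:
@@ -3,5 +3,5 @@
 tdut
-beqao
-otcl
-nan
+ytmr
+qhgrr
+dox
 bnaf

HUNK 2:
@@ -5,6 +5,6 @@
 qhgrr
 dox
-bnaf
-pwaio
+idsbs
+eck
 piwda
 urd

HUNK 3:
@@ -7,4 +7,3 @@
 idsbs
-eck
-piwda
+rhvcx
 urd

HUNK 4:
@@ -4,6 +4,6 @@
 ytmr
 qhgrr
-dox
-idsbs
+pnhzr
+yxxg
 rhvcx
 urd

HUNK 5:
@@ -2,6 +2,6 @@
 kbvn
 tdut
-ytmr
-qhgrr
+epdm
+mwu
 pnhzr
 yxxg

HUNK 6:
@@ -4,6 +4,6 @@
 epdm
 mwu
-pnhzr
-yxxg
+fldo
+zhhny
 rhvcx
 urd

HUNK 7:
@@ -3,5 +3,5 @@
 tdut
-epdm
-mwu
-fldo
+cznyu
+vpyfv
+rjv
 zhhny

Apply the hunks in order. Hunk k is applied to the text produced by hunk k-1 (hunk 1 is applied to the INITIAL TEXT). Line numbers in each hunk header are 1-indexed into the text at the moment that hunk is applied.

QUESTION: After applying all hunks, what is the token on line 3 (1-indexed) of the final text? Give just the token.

Answer: tdut

Derivation:
Hunk 1: at line 3 remove [beqao,otcl,nan] add [ytmr,qhgrr,dox] -> 10 lines: iui kbvn tdut ytmr qhgrr dox bnaf pwaio piwda urd
Hunk 2: at line 5 remove [bnaf,pwaio] add [idsbs,eck] -> 10 lines: iui kbvn tdut ytmr qhgrr dox idsbs eck piwda urd
Hunk 3: at line 7 remove [eck,piwda] add [rhvcx] -> 9 lines: iui kbvn tdut ytmr qhgrr dox idsbs rhvcx urd
Hunk 4: at line 4 remove [dox,idsbs] add [pnhzr,yxxg] -> 9 lines: iui kbvn tdut ytmr qhgrr pnhzr yxxg rhvcx urd
Hunk 5: at line 2 remove [ytmr,qhgrr] add [epdm,mwu] -> 9 lines: iui kbvn tdut epdm mwu pnhzr yxxg rhvcx urd
Hunk 6: at line 4 remove [pnhzr,yxxg] add [fldo,zhhny] -> 9 lines: iui kbvn tdut epdm mwu fldo zhhny rhvcx urd
Hunk 7: at line 3 remove [epdm,mwu,fldo] add [cznyu,vpyfv,rjv] -> 9 lines: iui kbvn tdut cznyu vpyfv rjv zhhny rhvcx urd
Final line 3: tdut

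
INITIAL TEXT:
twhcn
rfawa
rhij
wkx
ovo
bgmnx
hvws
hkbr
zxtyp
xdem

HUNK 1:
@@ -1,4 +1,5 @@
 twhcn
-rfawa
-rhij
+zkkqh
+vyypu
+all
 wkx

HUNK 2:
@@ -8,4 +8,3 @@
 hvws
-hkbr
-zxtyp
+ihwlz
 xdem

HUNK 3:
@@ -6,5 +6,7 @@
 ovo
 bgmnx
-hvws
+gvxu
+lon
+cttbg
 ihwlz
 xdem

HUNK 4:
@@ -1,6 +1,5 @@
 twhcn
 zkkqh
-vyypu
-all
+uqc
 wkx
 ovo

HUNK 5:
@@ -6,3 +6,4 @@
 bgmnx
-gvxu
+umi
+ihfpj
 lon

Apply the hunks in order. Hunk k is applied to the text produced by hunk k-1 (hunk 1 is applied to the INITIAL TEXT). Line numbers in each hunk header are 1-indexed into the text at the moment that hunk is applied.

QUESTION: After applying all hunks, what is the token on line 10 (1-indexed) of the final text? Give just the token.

Hunk 1: at line 1 remove [rfawa,rhij] add [zkkqh,vyypu,all] -> 11 lines: twhcn zkkqh vyypu all wkx ovo bgmnx hvws hkbr zxtyp xdem
Hunk 2: at line 8 remove [hkbr,zxtyp] add [ihwlz] -> 10 lines: twhcn zkkqh vyypu all wkx ovo bgmnx hvws ihwlz xdem
Hunk 3: at line 6 remove [hvws] add [gvxu,lon,cttbg] -> 12 lines: twhcn zkkqh vyypu all wkx ovo bgmnx gvxu lon cttbg ihwlz xdem
Hunk 4: at line 1 remove [vyypu,all] add [uqc] -> 11 lines: twhcn zkkqh uqc wkx ovo bgmnx gvxu lon cttbg ihwlz xdem
Hunk 5: at line 6 remove [gvxu] add [umi,ihfpj] -> 12 lines: twhcn zkkqh uqc wkx ovo bgmnx umi ihfpj lon cttbg ihwlz xdem
Final line 10: cttbg

Answer: cttbg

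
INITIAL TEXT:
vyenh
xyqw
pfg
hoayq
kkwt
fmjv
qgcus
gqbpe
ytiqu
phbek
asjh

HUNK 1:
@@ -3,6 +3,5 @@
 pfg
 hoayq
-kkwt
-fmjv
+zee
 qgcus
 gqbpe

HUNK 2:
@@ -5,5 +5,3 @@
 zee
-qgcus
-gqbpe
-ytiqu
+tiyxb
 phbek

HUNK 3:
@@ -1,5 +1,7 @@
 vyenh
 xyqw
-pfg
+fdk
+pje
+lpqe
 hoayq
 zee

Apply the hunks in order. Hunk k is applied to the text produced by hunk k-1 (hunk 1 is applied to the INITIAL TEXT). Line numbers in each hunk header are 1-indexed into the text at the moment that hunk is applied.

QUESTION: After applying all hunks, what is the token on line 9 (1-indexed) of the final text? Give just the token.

Hunk 1: at line 3 remove [kkwt,fmjv] add [zee] -> 10 lines: vyenh xyqw pfg hoayq zee qgcus gqbpe ytiqu phbek asjh
Hunk 2: at line 5 remove [qgcus,gqbpe,ytiqu] add [tiyxb] -> 8 lines: vyenh xyqw pfg hoayq zee tiyxb phbek asjh
Hunk 3: at line 1 remove [pfg] add [fdk,pje,lpqe] -> 10 lines: vyenh xyqw fdk pje lpqe hoayq zee tiyxb phbek asjh
Final line 9: phbek

Answer: phbek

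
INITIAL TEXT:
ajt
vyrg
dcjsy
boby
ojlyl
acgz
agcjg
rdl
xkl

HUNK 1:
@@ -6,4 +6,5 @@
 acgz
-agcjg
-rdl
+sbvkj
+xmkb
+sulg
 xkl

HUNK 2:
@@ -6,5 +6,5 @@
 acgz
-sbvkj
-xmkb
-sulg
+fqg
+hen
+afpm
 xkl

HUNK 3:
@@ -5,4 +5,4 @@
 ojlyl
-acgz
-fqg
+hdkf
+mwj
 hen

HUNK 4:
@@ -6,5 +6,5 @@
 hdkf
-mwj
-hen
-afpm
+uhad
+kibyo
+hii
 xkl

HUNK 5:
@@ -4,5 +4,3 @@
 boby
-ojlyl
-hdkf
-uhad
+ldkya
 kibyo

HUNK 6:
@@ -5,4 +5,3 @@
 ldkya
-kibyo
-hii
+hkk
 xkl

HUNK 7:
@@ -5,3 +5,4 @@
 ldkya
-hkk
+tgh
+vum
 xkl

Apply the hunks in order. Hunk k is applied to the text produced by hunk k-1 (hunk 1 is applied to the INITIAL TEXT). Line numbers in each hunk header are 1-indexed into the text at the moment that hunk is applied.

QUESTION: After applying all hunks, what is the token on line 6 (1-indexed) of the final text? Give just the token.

Hunk 1: at line 6 remove [agcjg,rdl] add [sbvkj,xmkb,sulg] -> 10 lines: ajt vyrg dcjsy boby ojlyl acgz sbvkj xmkb sulg xkl
Hunk 2: at line 6 remove [sbvkj,xmkb,sulg] add [fqg,hen,afpm] -> 10 lines: ajt vyrg dcjsy boby ojlyl acgz fqg hen afpm xkl
Hunk 3: at line 5 remove [acgz,fqg] add [hdkf,mwj] -> 10 lines: ajt vyrg dcjsy boby ojlyl hdkf mwj hen afpm xkl
Hunk 4: at line 6 remove [mwj,hen,afpm] add [uhad,kibyo,hii] -> 10 lines: ajt vyrg dcjsy boby ojlyl hdkf uhad kibyo hii xkl
Hunk 5: at line 4 remove [ojlyl,hdkf,uhad] add [ldkya] -> 8 lines: ajt vyrg dcjsy boby ldkya kibyo hii xkl
Hunk 6: at line 5 remove [kibyo,hii] add [hkk] -> 7 lines: ajt vyrg dcjsy boby ldkya hkk xkl
Hunk 7: at line 5 remove [hkk] add [tgh,vum] -> 8 lines: ajt vyrg dcjsy boby ldkya tgh vum xkl
Final line 6: tgh

Answer: tgh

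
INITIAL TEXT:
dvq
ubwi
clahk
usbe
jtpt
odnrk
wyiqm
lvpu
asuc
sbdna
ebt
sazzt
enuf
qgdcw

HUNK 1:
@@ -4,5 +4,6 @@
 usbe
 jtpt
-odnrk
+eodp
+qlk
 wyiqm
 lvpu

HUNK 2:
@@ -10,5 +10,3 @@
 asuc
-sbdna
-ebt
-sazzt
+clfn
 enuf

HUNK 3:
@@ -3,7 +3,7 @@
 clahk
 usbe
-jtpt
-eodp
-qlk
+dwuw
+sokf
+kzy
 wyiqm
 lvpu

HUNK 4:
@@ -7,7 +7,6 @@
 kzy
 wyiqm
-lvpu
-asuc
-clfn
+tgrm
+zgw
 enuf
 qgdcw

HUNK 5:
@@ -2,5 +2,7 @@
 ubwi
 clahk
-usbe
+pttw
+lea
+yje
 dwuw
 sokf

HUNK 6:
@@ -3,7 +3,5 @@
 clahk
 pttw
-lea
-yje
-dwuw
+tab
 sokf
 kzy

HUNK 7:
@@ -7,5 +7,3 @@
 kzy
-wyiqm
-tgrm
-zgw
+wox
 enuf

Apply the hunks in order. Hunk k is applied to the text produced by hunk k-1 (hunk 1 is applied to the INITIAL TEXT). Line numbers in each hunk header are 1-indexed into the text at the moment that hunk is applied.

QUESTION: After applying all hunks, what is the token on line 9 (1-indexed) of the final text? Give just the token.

Answer: enuf

Derivation:
Hunk 1: at line 4 remove [odnrk] add [eodp,qlk] -> 15 lines: dvq ubwi clahk usbe jtpt eodp qlk wyiqm lvpu asuc sbdna ebt sazzt enuf qgdcw
Hunk 2: at line 10 remove [sbdna,ebt,sazzt] add [clfn] -> 13 lines: dvq ubwi clahk usbe jtpt eodp qlk wyiqm lvpu asuc clfn enuf qgdcw
Hunk 3: at line 3 remove [jtpt,eodp,qlk] add [dwuw,sokf,kzy] -> 13 lines: dvq ubwi clahk usbe dwuw sokf kzy wyiqm lvpu asuc clfn enuf qgdcw
Hunk 4: at line 7 remove [lvpu,asuc,clfn] add [tgrm,zgw] -> 12 lines: dvq ubwi clahk usbe dwuw sokf kzy wyiqm tgrm zgw enuf qgdcw
Hunk 5: at line 2 remove [usbe] add [pttw,lea,yje] -> 14 lines: dvq ubwi clahk pttw lea yje dwuw sokf kzy wyiqm tgrm zgw enuf qgdcw
Hunk 6: at line 3 remove [lea,yje,dwuw] add [tab] -> 12 lines: dvq ubwi clahk pttw tab sokf kzy wyiqm tgrm zgw enuf qgdcw
Hunk 7: at line 7 remove [wyiqm,tgrm,zgw] add [wox] -> 10 lines: dvq ubwi clahk pttw tab sokf kzy wox enuf qgdcw
Final line 9: enuf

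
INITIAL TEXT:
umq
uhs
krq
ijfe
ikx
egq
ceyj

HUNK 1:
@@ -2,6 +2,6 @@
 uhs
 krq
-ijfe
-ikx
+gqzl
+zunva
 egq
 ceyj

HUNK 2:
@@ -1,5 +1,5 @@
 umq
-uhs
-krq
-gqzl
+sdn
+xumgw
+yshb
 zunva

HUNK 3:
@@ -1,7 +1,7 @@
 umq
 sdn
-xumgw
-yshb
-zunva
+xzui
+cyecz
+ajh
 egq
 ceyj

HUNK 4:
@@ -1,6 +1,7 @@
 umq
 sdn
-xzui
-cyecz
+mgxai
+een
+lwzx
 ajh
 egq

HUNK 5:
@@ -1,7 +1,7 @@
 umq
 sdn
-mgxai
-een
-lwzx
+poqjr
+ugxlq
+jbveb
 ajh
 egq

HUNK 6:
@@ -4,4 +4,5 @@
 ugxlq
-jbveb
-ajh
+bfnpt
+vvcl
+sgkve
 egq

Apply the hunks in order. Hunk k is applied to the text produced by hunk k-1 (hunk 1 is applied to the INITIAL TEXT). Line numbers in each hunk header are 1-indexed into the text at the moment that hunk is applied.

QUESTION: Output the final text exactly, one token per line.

Answer: umq
sdn
poqjr
ugxlq
bfnpt
vvcl
sgkve
egq
ceyj

Derivation:
Hunk 1: at line 2 remove [ijfe,ikx] add [gqzl,zunva] -> 7 lines: umq uhs krq gqzl zunva egq ceyj
Hunk 2: at line 1 remove [uhs,krq,gqzl] add [sdn,xumgw,yshb] -> 7 lines: umq sdn xumgw yshb zunva egq ceyj
Hunk 3: at line 1 remove [xumgw,yshb,zunva] add [xzui,cyecz,ajh] -> 7 lines: umq sdn xzui cyecz ajh egq ceyj
Hunk 4: at line 1 remove [xzui,cyecz] add [mgxai,een,lwzx] -> 8 lines: umq sdn mgxai een lwzx ajh egq ceyj
Hunk 5: at line 1 remove [mgxai,een,lwzx] add [poqjr,ugxlq,jbveb] -> 8 lines: umq sdn poqjr ugxlq jbveb ajh egq ceyj
Hunk 6: at line 4 remove [jbveb,ajh] add [bfnpt,vvcl,sgkve] -> 9 lines: umq sdn poqjr ugxlq bfnpt vvcl sgkve egq ceyj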